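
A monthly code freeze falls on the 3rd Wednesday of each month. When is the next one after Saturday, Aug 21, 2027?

Aug 2027 starts on a Sunday; its first Wednesday is the 4th, so the 3rd Wednesday is the 18th — Aug 18, 2027.
That is not after Aug 21, 2027, so look at Sep 2027.
Sep 2027 starts on a Wednesday; its first Wednesday is the 1st, so the 3rd Wednesday is the 15th — Sep 15, 2027.

Sep 15, 2027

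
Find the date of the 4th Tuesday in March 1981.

March 24, 1981

March 1981 begins on a Sunday, so the first Tuesday is March 3 (2 days later).
The 4th Tuesday is 3 weeks later: 3 + 21 = 24.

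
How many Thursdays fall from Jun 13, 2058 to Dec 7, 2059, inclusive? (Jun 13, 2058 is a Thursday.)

78

Jun 13, 2058 is a Thursday; the first Thursday on or after it is Jun 13, 2058.
From Jun 13, 2058 to Dec 7, 2059: 201 + 341 = 542 days (rest of 2058, to Dec 7, 2059 in 2059).
542 ÷ 7 = 77 full weeks with remainder 3, so 77 more Thursdays after the first → 78.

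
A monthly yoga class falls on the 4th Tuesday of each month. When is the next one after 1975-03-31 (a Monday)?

1975-04-22

March 1975 starts on a Saturday; its first Tuesday is the 4th, so the 4th Tuesday is the 25th — 1975-03-25.
That is not after 1975-03-31, so look at April 1975.
April 1975 starts on a Tuesday; its first Tuesday is the 1st, so the 4th Tuesday is the 22nd — 1975-04-22.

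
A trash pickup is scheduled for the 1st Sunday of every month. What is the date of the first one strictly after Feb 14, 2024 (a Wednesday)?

Mar 3, 2024

Feb 2024 starts on a Thursday, so its 1st Sunday is Feb 4, 2024 (3 days in).
That is not after Feb 14, 2024, so look at Mar 2024.
Mar 2024 starts on a Friday, so its 1st Sunday is Mar 3, 2024 (2 days in).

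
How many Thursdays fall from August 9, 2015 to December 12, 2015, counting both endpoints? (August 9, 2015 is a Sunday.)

August 9, 2015 is a Sunday; the first Thursday on or after it is August 13, 2015 (4 days later).
From August 13, 2015 to December 12, 2015: 18 + 30 + 31 + 30 + 12 = 121 days (rest of August, September, October, November, December).
121 ÷ 7 = 17 full weeks with remainder 2, so 17 more Thursdays after the first → 18.

18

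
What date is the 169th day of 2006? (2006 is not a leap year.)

2006-06-18

January has 31 days (169 − 31 = 138 remain).
February has 28 days (138 − 28 = 110 remain).
March has 31 days (110 − 31 = 79 remain).
April has 30 days (79 − 30 = 49 remain).
May has 31 days (49 − 31 = 18 remain).
18 into June → June 18.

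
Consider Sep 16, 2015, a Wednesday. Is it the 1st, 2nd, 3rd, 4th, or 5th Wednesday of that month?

3rd

Day 16 falls in week ⌈16/7⌉ of the month.
Days 1–7 hold the 1st Wednesday, 8–14 the 2nd, 15–21 the 3rd, 22–28 the 4th, 29–31 the 5th.
16 is in the range for the 3rd.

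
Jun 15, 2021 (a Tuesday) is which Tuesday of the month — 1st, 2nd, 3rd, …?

3rd

Day 15 falls in week ⌈15/7⌉ of the month.
Days 1–7 hold the 1st Tuesday, 8–14 the 2nd, 15–21 the 3rd, 22–28 the 4th, 29–31 the 5th.
15 is in the range for the 3rd.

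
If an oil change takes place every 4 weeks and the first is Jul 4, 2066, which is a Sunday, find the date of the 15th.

The 15th occurrence is 14 intervals after the first: 14 × 28 = 392 days after Jul 4, 2066.
Jul has 31 days — 27 days to the end of Jul leaves 365.
Aug has 31 days (334 left).
Sep has 30 days (304 left).
Oct has 31 days (273 left).
Nov has 30 days (243 left).
Dec has 31 days (212 left).
Jan has 31 days (181 left).
Feb has 28 days (153 left).
Mar has 31 days (122 left).
Apr has 30 days (92 left).
May has 31 days (61 left).
Jun has 30 days (31 left).
31 days into Jul → Jul 31, 2067.

Jul 31, 2067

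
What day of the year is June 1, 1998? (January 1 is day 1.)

Days in months before June: 31 + 28 + 31 + 30 + 31 = 151.
Plus 1 day into June → day 152.

152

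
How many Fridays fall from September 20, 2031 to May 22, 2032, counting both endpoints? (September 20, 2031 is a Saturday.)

September 20, 2031 is a Saturday; the first Friday on or after it is September 26, 2031 (6 days later).
From September 26, 2031 to May 22, 2032: 4 + 31 + 30 + 31 + 31 + 29 + 31 + 30 + 22 = 239 days (rest of September, October, November, December, January, February, March, April, May).
239 ÷ 7 = 34 full weeks with remainder 1, so 34 more Fridays after the first → 35.

35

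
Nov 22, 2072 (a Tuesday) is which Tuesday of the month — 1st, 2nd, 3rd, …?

Day 22 falls in week ⌈22/7⌉ of the month.
Days 1–7 hold the 1st Tuesday, 8–14 the 2nd, 15–21 the 3rd, 22–28 the 4th, 29–31 the 5th.
22 is in the range for the 4th.

4th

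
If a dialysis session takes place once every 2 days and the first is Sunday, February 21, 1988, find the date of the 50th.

The 50th occurrence is 49 intervals after the first: 49 × 2 = 98 days after February 21, 1988.
February has 29 days — 8 days to the end of February leaves 90.
March has 31 days (59 left).
April has 30 days (29 left).
29 days into May → May 29, 1988.

May 29, 1988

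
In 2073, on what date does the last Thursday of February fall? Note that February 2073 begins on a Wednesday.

February 2073 begins on a Wednesday, so the first Thursday is February 2 (1 day later).
February 2073 has 28 days. Adding weeks: 2, 9, 16, 23 — the last one ≤ 28 is the 23rd.

2073-02-23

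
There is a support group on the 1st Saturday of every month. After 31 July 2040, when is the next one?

4 August 2040

July 2040 starts on a Sunday, so its 1st Saturday is 7 July 2040 (6 days in).
That is not after 31 July 2040, so look at August 2040.
August 2040 starts on a Wednesday, so its 1st Saturday is 4 August 2040 (3 days in).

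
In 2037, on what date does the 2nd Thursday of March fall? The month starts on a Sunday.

March 12, 2037

March 2037 begins on a Sunday, so the first Thursday is March 5 (4 days later).
The 2nd Thursday is 1 weeks later: 5 + 7 = 12.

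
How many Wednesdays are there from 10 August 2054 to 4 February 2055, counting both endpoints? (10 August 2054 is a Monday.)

26

10 August 2054 is a Monday; the first Wednesday on or after it is 12 August 2054 (2 days later).
From 12 August 2054 to 4 February 2055: 19 + 30 + 31 + 30 + 31 + 31 + 4 = 176 days (rest of August, September, October, November, December, January, February).
176 ÷ 7 = 25 full weeks with remainder 1, so 25 more Wednesdays after the first → 26.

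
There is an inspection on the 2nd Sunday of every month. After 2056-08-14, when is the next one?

August 2056 starts on a Tuesday; its first Sunday is the 6th, so the 2nd Sunday is the 13th — 2056-08-13.
That is not after 2056-08-14, so look at September 2056.
September 2056 starts on a Friday; its first Sunday is the 3rd, so the 2nd Sunday is the 10th — 2056-09-10.

2056-09-10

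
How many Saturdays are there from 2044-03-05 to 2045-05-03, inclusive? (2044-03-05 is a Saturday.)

2044-03-05 is a Saturday; the first Saturday on or after it is 2044-03-05.
From 2044-03-05 to 2045-05-03: 301 + 123 = 424 days (rest of 2044, to 2045-05-03 in 2045).
424 ÷ 7 = 60 full weeks with remainder 4, so 60 more Saturdays after the first → 61.

61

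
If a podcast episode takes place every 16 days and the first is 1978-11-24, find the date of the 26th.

1979-12-29

The 26th occurrence is 25 intervals after the first: 25 × 16 = 400 days after 1978-11-24.
November has 30 days — 6 days to the end of November leaves 394.
December has 31 days (363 left).
January has 31 days (332 left).
February has 28 days (304 left).
March has 31 days (273 left).
April has 30 days (243 left).
May has 31 days (212 left).
June has 30 days (182 left).
July has 31 days (151 left).
August has 31 days (120 left).
September has 30 days (90 left).
October has 31 days (59 left).
November has 30 days (29 left).
29 days into December → 1979-12-29.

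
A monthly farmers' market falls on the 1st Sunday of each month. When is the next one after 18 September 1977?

September 1977 starts on a Thursday, so its 1st Sunday is 4 September 1977 (3 days in).
That is not after 18 September 1977, so look at October 1977.
October 1977 starts on a Saturday, so its 1st Sunday is 2 October 1977 (1 day in).

2 October 1977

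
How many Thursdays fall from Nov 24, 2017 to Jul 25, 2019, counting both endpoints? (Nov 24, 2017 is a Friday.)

87

Nov 24, 2017 is a Friday; the first Thursday on or after it is Nov 30, 2017 (6 days later).
From Nov 30, 2017 to Jul 25, 2019: 31 + 365 + 206 = 602 days (rest of 2017, 2018, to Jul 25, 2019 in 2019).
602 ÷ 7 = 86 full weeks with remainder 0, so 86 more Thursdays after the first → 87.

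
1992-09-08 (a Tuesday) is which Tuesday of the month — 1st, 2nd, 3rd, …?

2nd

Day 8 falls in week ⌈8/7⌉ of the month.
Days 1–7 hold the 1st Tuesday, 8–14 the 2nd, 15–21 the 3rd, 22–28 the 4th, 29–31 the 5th.
8 is in the range for the 2nd.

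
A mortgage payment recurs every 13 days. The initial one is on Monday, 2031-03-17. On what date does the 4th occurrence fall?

2031-04-25

The 4th occurrence is 3 intervals after the first: 3 × 13 = 39 days after 2031-03-17.
March has 31 days — 14 days to the end of March leaves 25.
25 days into April → 2031-04-25.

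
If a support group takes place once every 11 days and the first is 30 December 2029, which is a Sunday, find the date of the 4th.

1 February 2030

The 4th occurrence is 3 intervals after the first: 3 × 11 = 33 days after 30 December 2029.
December has 31 days — 1 day to the end of December leaves 32.
January has 31 days (1 left).
1 day into February → 1 February 2030.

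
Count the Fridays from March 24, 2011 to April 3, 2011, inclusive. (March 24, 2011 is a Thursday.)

2

March 24, 2011 is a Thursday; the first Friday on or after it is March 25, 2011 (1 day later).
From March 25, 2011 to April 3, 2011: 6 + 3 = 9 days (rest of March, April).
9 ÷ 7 = 1 full weeks with remainder 2, so 1 more Fridays after the first → 2.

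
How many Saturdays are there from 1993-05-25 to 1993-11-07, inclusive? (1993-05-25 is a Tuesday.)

24

1993-05-25 is a Tuesday; the first Saturday on or after it is 1993-05-29 (4 days later).
From 1993-05-29 to 1993-11-07: 2 + 30 + 31 + 31 + 30 + 31 + 7 = 162 days (rest of May, June, July, August, September, October, November).
162 ÷ 7 = 23 full weeks with remainder 1, so 23 more Saturdays after the first → 24.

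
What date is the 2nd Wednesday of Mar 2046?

The first Wednesday of Mar 2046 is Mar 7.
The 2nd Wednesday is 1 weeks later: 7 + 7 = 14.

Mar 14, 2046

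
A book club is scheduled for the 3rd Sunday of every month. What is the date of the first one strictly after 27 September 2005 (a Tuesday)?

September 2005 starts on a Thursday; its first Sunday is the 4th, so the 3rd Sunday is the 18th — 18 September 2005.
That is not after 27 September 2005, so look at October 2005.
October 2005 starts on a Saturday; its first Sunday is the 2nd, so the 3rd Sunday is the 16th — 16 October 2005.

16 October 2005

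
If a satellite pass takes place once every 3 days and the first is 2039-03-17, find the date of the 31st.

2039-06-15

The 31st occurrence is 30 intervals after the first: 30 × 3 = 90 days after 2039-03-17.
March has 31 days — 14 days to the end of March leaves 76.
April has 30 days (46 left).
May has 31 days (15 left).
15 days into June → 2039-06-15.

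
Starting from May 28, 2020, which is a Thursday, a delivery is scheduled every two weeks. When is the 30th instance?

Jul 8, 2021

The 30th occurrence is 29 intervals after the first: 29 × 14 = 406 days after May 28, 2020.
May has 31 days — 3 days to the end of May leaves 403.
From end of May to end of 2020 is 214 days (189 left).
Jan has 31 days (158 left).
Feb has 28 days (130 left).
Mar has 31 days (99 left).
Apr has 30 days (69 left).
May has 31 days (38 left).
Jun has 30 days (8 left).
8 days into Jul → Jul 8, 2021.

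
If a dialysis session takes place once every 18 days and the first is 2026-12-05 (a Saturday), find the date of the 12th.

2027-06-21

The 12th occurrence is 11 intervals after the first: 11 × 18 = 198 days after 2026-12-05.
December has 31 days — 26 days to the end of December leaves 172.
January has 31 days (141 left).
February has 28 days (113 left).
March has 31 days (82 left).
April has 30 days (52 left).
May has 31 days (21 left).
21 days into June → 2027-06-21.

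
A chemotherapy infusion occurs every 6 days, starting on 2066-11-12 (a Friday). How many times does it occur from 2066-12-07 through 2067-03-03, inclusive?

Occurrences land 6·i days after 2066-11-12 for i = 0, 1, 2, …
2066-12-07 is 25 days after the start; 25 ÷ 6 = 4 remainder 1; since the remainder is 1, round up to i = 5. First occurrence in the window: #6 on 2066-12-12 (5×6 = 30 days in).
2067-03-03 is 111 days after the start; 111 ÷ 6 = 18 remainder 3. Last occurrence in the window: #19 on 2067-02-28.
Occurrences #6 through #19: 14 in total.

14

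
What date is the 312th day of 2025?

November 8, 2025

January has 31 days (312 − 31 = 281 remain).
February has 28 days (281 − 28 = 253 remain).
March has 31 days (253 − 31 = 222 remain).
April has 30 days (222 − 30 = 192 remain).
May has 31 days (192 − 31 = 161 remain).
June has 30 days (161 − 30 = 131 remain).
July has 31 days (131 − 31 = 100 remain).
August has 31 days (100 − 31 = 69 remain).
September has 30 days (69 − 30 = 39 remain).
October has 31 days (39 − 31 = 8 remain).
8 into November → November 8.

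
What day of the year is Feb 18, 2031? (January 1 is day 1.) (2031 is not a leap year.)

49

Days in months before Feb: 31 = 31.
Plus 18 days into Feb → day 49.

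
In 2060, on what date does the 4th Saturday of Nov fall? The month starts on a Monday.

Nov 27, 2060

Nov 2060 begins on a Monday, so the first Saturday is Nov 6 (5 days later).
The 4th Saturday is 3 weeks later: 6 + 21 = 27.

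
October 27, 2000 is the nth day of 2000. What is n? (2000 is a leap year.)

301

Days in months before October: 31 + 29 + 31 + 30 + 31 + 30 + 31 + 31 + 30 = 274.
Plus 27 days into October → day 301.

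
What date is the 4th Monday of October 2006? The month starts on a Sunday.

October 2006 begins on a Sunday, so the first Monday is October 2 (1 day later).
The 4th Monday is 3 weeks later: 2 + 21 = 23.

October 23, 2006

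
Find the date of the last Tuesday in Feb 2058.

Feb 26, 2058

The first Tuesday of Feb 2058 is Feb 5.
Feb 2058 has 28 days. Adding weeks: 5, 12, 19, 26 — the last one ≤ 28 is the 26th.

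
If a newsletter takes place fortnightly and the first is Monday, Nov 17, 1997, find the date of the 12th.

Apr 20, 1998

The 12th occurrence is 11 intervals after the first: 11 × 14 = 154 days after Nov 17, 1997.
Nov has 30 days — 13 days to the end of Nov leaves 141.
Dec has 31 days (110 left).
Jan has 31 days (79 left).
Feb has 28 days (51 left).
Mar has 31 days (20 left).
20 days into Apr → Apr 20, 1998.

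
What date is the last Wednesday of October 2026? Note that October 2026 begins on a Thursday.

October 28, 2026

October 2026 begins on a Thursday, so the first Wednesday is October 7 (6 days later).
October 2026 has 31 days. Adding weeks: 7, 14, 21, 28 — the last one ≤ 31 is the 28th.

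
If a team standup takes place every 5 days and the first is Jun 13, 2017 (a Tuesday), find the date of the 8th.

Jul 18, 2017

The 8th occurrence is 7 intervals after the first: 7 × 5 = 35 days after Jun 13, 2017.
Jun has 30 days — 17 days to the end of Jun leaves 18.
18 days into Jul → Jul 18, 2017.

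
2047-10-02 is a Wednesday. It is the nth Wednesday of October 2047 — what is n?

Day 2 falls in week ⌈2/7⌉ of the month.
Days 1–7 hold the 1st Wednesday, 8–14 the 2nd, 15–21 the 3rd, 22–28 the 4th, 29–31 the 5th.
2 is in the range for the 1st.

1st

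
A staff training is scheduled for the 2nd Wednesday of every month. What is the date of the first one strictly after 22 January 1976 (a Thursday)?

11 February 1976

January 1976 starts on a Thursday; its first Wednesday is the 7th, so the 2nd Wednesday is the 14th — 14 January 1976.
That is not after 22 January 1976, so look at February 1976.
February 1976 starts on a Sunday; its first Wednesday is the 4th, so the 2nd Wednesday is the 11th — 11 February 1976.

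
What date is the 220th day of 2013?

2013-08-08

January has 31 days (220 − 31 = 189 remain).
February has 28 days (189 − 28 = 161 remain).
March has 31 days (161 − 31 = 130 remain).
April has 30 days (130 − 30 = 100 remain).
May has 31 days (100 − 31 = 69 remain).
June has 30 days (69 − 30 = 39 remain).
July has 31 days (39 − 31 = 8 remain).
8 into August → August 8.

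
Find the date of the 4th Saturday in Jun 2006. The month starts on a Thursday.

Jun 2006 begins on a Thursday, so the first Saturday is Jun 3 (2 days later).
The 4th Saturday is 3 weeks later: 3 + 21 = 24.

Jun 24, 2006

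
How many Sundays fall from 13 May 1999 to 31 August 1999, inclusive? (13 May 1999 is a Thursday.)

16

13 May 1999 is a Thursday; the first Sunday on or after it is 16 May 1999 (3 days later).
From 16 May 1999 to 31 August 1999: 15 + 30 + 31 + 31 = 107 days (rest of May, June, July, August).
107 ÷ 7 = 15 full weeks with remainder 2, so 15 more Sundays after the first → 16.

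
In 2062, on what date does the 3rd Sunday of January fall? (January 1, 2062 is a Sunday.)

15 January 2062

January 2062 begins on a Sunday, so the first Sunday is January 1.
The 3rd Sunday is 2 weeks later: 1 + 14 = 15.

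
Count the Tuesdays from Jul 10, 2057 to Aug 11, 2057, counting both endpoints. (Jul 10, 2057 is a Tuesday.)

Jul 10, 2057 is a Tuesday; the first Tuesday on or after it is Jul 10, 2057.
From Jul 10, 2057 to Aug 11, 2057: 21 + 11 = 32 days (rest of Jul, Aug).
32 ÷ 7 = 4 full weeks with remainder 4, so 4 more Tuesdays after the first → 5.

5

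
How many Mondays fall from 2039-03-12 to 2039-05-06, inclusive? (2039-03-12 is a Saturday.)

2039-03-12 is a Saturday; the first Monday on or after it is 2039-03-14 (2 days later).
From 2039-03-14 to 2039-05-06: 17 + 30 + 6 = 53 days (rest of March, April, May).
53 ÷ 7 = 7 full weeks with remainder 4, so 7 more Mondays after the first → 8.

8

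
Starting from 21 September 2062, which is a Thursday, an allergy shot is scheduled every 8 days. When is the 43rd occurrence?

The 43rd occurrence is 42 intervals after the first: 42 × 8 = 336 days after 21 September 2062.
September has 30 days — 9 days to the end of September leaves 327.
October has 31 days (296 left).
November has 30 days (266 left).
December has 31 days (235 left).
January has 31 days (204 left).
February has 28 days (176 left).
March has 31 days (145 left).
April has 30 days (115 left).
May has 31 days (84 left).
June has 30 days (54 left).
July has 31 days (23 left).
23 days into August → 23 August 2063.

23 August 2063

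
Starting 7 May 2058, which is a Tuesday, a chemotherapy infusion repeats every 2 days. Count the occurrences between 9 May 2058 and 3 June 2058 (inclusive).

Occurrences land 2·i days after 7 May 2058 for i = 0, 1, 2, …
9 May 2058 is 2 days after the start; 2 ÷ 2 = 1 remainder 0. First occurrence in the window: #2 on 9 May 2058 (1×2 = 2 days in).
3 June 2058 is 27 days after the start; 27 ÷ 2 = 13 remainder 1. Last occurrence in the window: #14 on 2 June 2058.
Occurrences #2 through #14: 13 in total.

13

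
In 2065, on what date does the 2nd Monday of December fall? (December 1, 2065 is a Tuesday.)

2065-12-14

December 2065 begins on a Tuesday, so the first Monday is December 7 (6 days later).
The 2nd Monday is 1 weeks later: 7 + 7 = 14.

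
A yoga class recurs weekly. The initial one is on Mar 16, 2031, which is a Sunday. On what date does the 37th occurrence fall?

The 37th occurrence is 36 intervals after the first: 36 × 7 = 252 days after Mar 16, 2031.
Mar has 31 days — 15 days to the end of Mar leaves 237.
Apr has 30 days (207 left).
May has 31 days (176 left).
Jun has 30 days (146 left).
Jul has 31 days (115 left).
Aug has 31 days (84 left).
Sep has 30 days (54 left).
Oct has 31 days (23 left).
23 days into Nov → Nov 23, 2031.

Nov 23, 2031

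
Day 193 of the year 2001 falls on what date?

January has 31 days (193 − 31 = 162 remain).
February has 28 days (162 − 28 = 134 remain).
March has 31 days (134 − 31 = 103 remain).
April has 30 days (103 − 30 = 73 remain).
May has 31 days (73 − 31 = 42 remain).
June has 30 days (42 − 30 = 12 remain).
12 into July → July 12.

July 12, 2001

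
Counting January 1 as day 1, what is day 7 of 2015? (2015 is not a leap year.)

January 7, 2015

7 into January → January 7.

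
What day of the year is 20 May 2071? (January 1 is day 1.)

Days in months before May: 31 + 28 + 31 + 30 = 120.
Plus 20 days into May → day 140.

140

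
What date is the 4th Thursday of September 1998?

1998-09-24

September 1998 begins on a Tuesday, so the first Thursday is September 3 (2 days later).
The 4th Thursday is 3 weeks later: 3 + 21 = 24.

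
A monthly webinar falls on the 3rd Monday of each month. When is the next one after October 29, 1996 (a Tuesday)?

November 18, 1996

October 1996 starts on a Tuesday; its first Monday is the 7th, so the 3rd Monday is the 21st — October 21, 1996.
That is not after October 29, 1996, so look at November 1996.
November 1996 starts on a Friday; its first Monday is the 4th, so the 3rd Monday is the 18th — November 18, 1996.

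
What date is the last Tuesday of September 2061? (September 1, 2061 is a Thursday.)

September 2061 begins on a Thursday, so the first Tuesday is September 6 (5 days later).
September 2061 has 30 days. Adding weeks: 6, 13, 20, 27 — the last one ≤ 30 is the 27th.

2061-09-27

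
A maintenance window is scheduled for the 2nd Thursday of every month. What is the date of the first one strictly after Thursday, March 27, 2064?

March 2064 starts on a Saturday; its first Thursday is the 6th, so the 2nd Thursday is the 13th — March 13, 2064.
That is not after March 27, 2064, so look at April 2064.
April 2064 starts on a Tuesday; its first Thursday is the 3rd, so the 2nd Thursday is the 10th — April 10, 2064.

April 10, 2064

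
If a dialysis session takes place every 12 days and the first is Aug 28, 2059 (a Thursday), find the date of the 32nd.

Sep 3, 2060

The 32nd occurrence is 31 intervals after the first: 31 × 12 = 372 days after Aug 28, 2059.
Aug has 31 days — 3 days to the end of Aug leaves 369.
Sep has 30 days (339 left).
Oct has 31 days (308 left).
Nov has 30 days (278 left).
Dec has 31 days (247 left).
Jan has 31 days (216 left).
Feb has 29 days (187 left).
Mar has 31 days (156 left).
Apr has 30 days (126 left).
May has 31 days (95 left).
Jun has 30 days (65 left).
Jul has 31 days (34 left).
Aug has 31 days (3 left).
3 days into Sep → Sep 3, 2060.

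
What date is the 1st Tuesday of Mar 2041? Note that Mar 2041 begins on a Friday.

Mar 5, 2041

Mar 2041 begins on a Friday, so the first Tuesday is Mar 5 (4 days later).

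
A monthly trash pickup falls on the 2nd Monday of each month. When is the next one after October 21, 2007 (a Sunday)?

November 12, 2007

October 2007 starts on a Monday; its first Monday is the 1st, so the 2nd Monday is the 8th — October 8, 2007.
That is not after October 21, 2007, so look at November 2007.
November 2007 starts on a Thursday; its first Monday is the 5th, so the 2nd Monday is the 12th — November 12, 2007.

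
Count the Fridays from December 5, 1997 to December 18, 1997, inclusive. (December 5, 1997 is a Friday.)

December 5, 1997 is a Friday; the first Friday on or after it is December 5, 1997.
From December 5, 1997 to December 18, 1997 is 18 − 5 = 13 days.
13 ÷ 7 = 1 full weeks with remainder 6, so 1 more Fridays after the first → 2.

2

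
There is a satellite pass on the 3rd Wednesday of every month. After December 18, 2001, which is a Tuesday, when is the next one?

December 2001 starts on a Saturday; its first Wednesday is the 5th, so the 3rd Wednesday is the 19th — December 19, 2001.
December 19, 2001 is after December 18, 2001, so that is the next one.

December 19, 2001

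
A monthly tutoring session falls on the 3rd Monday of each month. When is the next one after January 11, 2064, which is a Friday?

January 2064 starts on a Tuesday; its first Monday is the 7th, so the 3rd Monday is the 21st — January 21, 2064.
January 21, 2064 is after January 11, 2064, so that is the next one.

January 21, 2064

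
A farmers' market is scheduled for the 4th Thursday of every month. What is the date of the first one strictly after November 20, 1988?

November 1988 starts on a Tuesday; its first Thursday is the 3rd, so the 4th Thursday is the 24th — November 24, 1988.
November 24, 1988 is after November 20, 1988, so that is the next one.

November 24, 1988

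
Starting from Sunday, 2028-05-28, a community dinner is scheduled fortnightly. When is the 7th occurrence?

2028-08-20

The 7th occurrence is 6 intervals after the first: 6 × 14 = 84 days after 2028-05-28.
May has 31 days — 3 days to the end of May leaves 81.
June has 30 days (51 left).
July has 31 days (20 left).
20 days into August → 2028-08-20.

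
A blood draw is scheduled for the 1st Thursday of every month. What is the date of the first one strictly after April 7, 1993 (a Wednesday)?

May 6, 1993

April 1993 starts on a Thursday, so its 1st Thursday is April 1, 1993.
That is not after April 7, 1993, so look at May 1993.
May 1993 starts on a Saturday, so its 1st Thursday is May 6, 1993 (5 days in).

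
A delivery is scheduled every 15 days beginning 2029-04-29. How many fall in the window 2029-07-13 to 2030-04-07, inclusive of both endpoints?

18

Occurrences land 15·i days after 2029-04-29 for i = 0, 1, 2, …
2029-07-13 is 75 days after the start; 75 ÷ 15 = 5 remainder 0. First occurrence in the window: #6 on 2029-07-13 (5×15 = 75 days in).
2030-04-07 is 343 days after the start; 343 ÷ 15 = 22 remainder 13. Last occurrence in the window: #23 on 2030-03-25.
Occurrences #6 through #23: 18 in total.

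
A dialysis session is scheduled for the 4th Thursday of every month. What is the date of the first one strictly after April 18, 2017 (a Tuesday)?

April 27, 2017

April 2017 starts on a Saturday; its first Thursday is the 6th, so the 4th Thursday is the 27th — April 27, 2017.
April 27, 2017 is after April 18, 2017, so that is the next one.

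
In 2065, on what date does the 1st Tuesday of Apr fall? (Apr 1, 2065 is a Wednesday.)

Apr 7, 2065

Apr 2065 begins on a Wednesday, so the first Tuesday is Apr 7 (6 days later).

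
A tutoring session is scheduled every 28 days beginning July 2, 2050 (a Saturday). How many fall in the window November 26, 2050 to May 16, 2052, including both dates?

Occurrences land 28·i days after July 2, 2050 for i = 0, 1, 2, …
November 26, 2050 is 147 days after the start; 147 ÷ 28 = 5 remainder 7; since the remainder is 7, round up to i = 6. First occurrence in the window: #7 on December 17, 2050 (6×28 = 168 days in).
May 16, 2052 is 684 days after the start; 684 ÷ 28 = 24 remainder 12. Last occurrence in the window: #25 on May 4, 2052.
Occurrences #7 through #25: 19 in total.

19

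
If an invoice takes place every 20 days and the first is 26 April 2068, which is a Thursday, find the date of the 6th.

The 6th occurrence is 5 intervals after the first: 5 × 20 = 100 days after 26 April 2068.
April has 30 days — 4 days to the end of April leaves 96.
May has 31 days (65 left).
June has 30 days (35 left).
July has 31 days (4 left).
4 days into August → 4 August 2068.

4 August 2068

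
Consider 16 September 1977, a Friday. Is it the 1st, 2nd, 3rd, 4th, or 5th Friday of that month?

Day 16 falls in week ⌈16/7⌉ of the month.
Days 1–7 hold the 1st Friday, 8–14 the 2nd, 15–21 the 3rd, 22–28 the 4th, 29–31 the 5th.
16 is in the range for the 3rd.

3rd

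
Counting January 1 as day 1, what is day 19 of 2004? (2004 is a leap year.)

Jan 19, 2004

19 into Jan → Jan 19.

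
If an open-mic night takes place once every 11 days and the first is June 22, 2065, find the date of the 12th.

October 21, 2065

The 12th occurrence is 11 intervals after the first: 11 × 11 = 121 days after June 22, 2065.
June has 30 days — 8 days to the end of June leaves 113.
July has 31 days (82 left).
August has 31 days (51 left).
September has 30 days (21 left).
21 days into October → October 21, 2065.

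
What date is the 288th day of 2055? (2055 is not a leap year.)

2055-10-15

January has 31 days (288 − 31 = 257 remain).
February has 28 days (257 − 28 = 229 remain).
March has 31 days (229 − 31 = 198 remain).
April has 30 days (198 − 30 = 168 remain).
May has 31 days (168 − 31 = 137 remain).
June has 30 days (137 − 30 = 107 remain).
July has 31 days (107 − 31 = 76 remain).
August has 31 days (76 − 31 = 45 remain).
September has 30 days (45 − 30 = 15 remain).
15 into October → October 15.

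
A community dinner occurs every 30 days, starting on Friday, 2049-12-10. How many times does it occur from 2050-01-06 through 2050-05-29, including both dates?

5

Occurrences land 30·i days after 2049-12-10 for i = 0, 1, 2, …
2050-01-06 is 27 days after the start; 27 ÷ 30 = 0 remainder 27; since the remainder is 27, round up to i = 1. First occurrence in the window: #2 on 2050-01-09 (1×30 = 30 days in).
2050-05-29 is 170 days after the start; 170 ÷ 30 = 5 remainder 20. Last occurrence in the window: #6 on 2050-05-09.
Occurrences #2 through #6: 5 in total.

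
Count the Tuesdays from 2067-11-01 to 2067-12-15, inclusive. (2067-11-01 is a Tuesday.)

7

2067-11-01 is a Tuesday; the first Tuesday on or after it is 2067-11-01.
From 2067-11-01 to 2067-12-15: 29 + 15 = 44 days (rest of November, December).
44 ÷ 7 = 6 full weeks with remainder 2, so 6 more Tuesdays after the first → 7.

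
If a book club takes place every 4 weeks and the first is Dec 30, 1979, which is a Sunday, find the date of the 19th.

The 19th occurrence is 18 intervals after the first: 18 × 28 = 504 days after Dec 30, 1979.
Dec has 31 days — 1 day to the end of Dec leaves 503.
1980 has 366 days (137 left).
Jan has 31 days (106 left).
Feb has 28 days (78 left).
Mar has 31 days (47 left).
Apr has 30 days (17 left).
17 days into May → May 17, 1981.

May 17, 1981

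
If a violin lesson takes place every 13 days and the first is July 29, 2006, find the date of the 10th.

November 23, 2006

The 10th occurrence is 9 intervals after the first: 9 × 13 = 117 days after July 29, 2006.
July has 31 days — 2 days to the end of July leaves 115.
August has 31 days (84 left).
September has 30 days (54 left).
October has 31 days (23 left).
23 days into November → November 23, 2006.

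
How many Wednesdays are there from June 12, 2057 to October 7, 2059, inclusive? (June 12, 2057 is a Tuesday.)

June 12, 2057 is a Tuesday; the first Wednesday on or after it is June 13, 2057 (1 day later).
From June 13, 2057 to October 7, 2059: 201 + 365 + 280 = 846 days (rest of 2057, 2058, to October 7, 2059 in 2059).
846 ÷ 7 = 120 full weeks with remainder 6, so 120 more Wednesdays after the first → 121.

121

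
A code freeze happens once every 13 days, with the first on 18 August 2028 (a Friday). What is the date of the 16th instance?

1 March 2029

The 16th occurrence is 15 intervals after the first: 15 × 13 = 195 days after 18 August 2028.
August has 31 days — 13 days to the end of August leaves 182.
September has 30 days (152 left).
October has 31 days (121 left).
November has 30 days (91 left).
December has 31 days (60 left).
January has 31 days (29 left).
February has 28 days (1 left).
1 day into March → 1 March 2029.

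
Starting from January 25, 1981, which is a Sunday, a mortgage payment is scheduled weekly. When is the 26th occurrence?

July 19, 1981

The 26th occurrence is 25 intervals after the first: 25 × 7 = 175 days after January 25, 1981.
January has 31 days — 6 days to the end of January leaves 169.
February has 28 days (141 left).
March has 31 days (110 left).
April has 30 days (80 left).
May has 31 days (49 left).
June has 30 days (19 left).
19 days into July → July 19, 1981.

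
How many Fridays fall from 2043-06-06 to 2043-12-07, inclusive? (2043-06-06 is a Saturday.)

2043-06-06 is a Saturday; the first Friday on or after it is 2043-06-12 (6 days later).
From 2043-06-12 to 2043-12-07: 18 + 31 + 31 + 30 + 31 + 30 + 7 = 178 days (rest of June, July, August, September, October, November, December).
178 ÷ 7 = 25 full weeks with remainder 3, so 25 more Fridays after the first → 26.

26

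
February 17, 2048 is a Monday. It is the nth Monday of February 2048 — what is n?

3rd

Day 17 falls in week ⌈17/7⌉ of the month.
Days 1–7 hold the 1st Monday, 8–14 the 2nd, 15–21 the 3rd, 22–28 the 4th, 29–31 the 5th.
17 is in the range for the 3rd.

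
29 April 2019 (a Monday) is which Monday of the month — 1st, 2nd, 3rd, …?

5th

Day 29 falls in week ⌈29/7⌉ of the month.
Days 1–7 hold the 1st Monday, 8–14 the 2nd, 15–21 the 3rd, 22–28 the 4th, 29–31 the 5th.
29 is in the range for the 5th.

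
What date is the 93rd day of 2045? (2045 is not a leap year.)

3 April 2045

January has 31 days (93 − 31 = 62 remain).
February has 28 days (62 − 28 = 34 remain).
March has 31 days (34 − 31 = 3 remain).
3 into April → April 3.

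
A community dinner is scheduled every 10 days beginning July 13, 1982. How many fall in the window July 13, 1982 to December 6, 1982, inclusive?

15

Occurrences land 10·i days after July 13, 1982 for i = 0, 1, 2, …
The window opens on the start date, so the first occurrence inside is #1 on July 13, 1982.
December 6, 1982 is 146 days after the start; 146 ÷ 10 = 14 remainder 6. Last occurrence in the window: #15 on November 30, 1982.
Occurrences #1 through #15: 15 in total.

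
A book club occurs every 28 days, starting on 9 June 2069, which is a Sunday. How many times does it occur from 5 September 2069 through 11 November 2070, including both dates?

Occurrences land 28·i days after 9 June 2069 for i = 0, 1, 2, …
5 September 2069 is 88 days after the start; 88 ÷ 28 = 3 remainder 4; since the remainder is 4, round up to i = 4. First occurrence in the window: #5 on 29 September 2069 (4×28 = 112 days in).
11 November 2070 is 520 days after the start; 520 ÷ 28 = 18 remainder 16. Last occurrence in the window: #19 on 26 October 2070.
Occurrences #5 through #19: 15 in total.

15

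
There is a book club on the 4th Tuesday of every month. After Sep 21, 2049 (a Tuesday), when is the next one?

Sep 2049 starts on a Wednesday; its first Tuesday is the 7th, so the 4th Tuesday is the 28th — Sep 28, 2049.
Sep 28, 2049 is after Sep 21, 2049, so that is the next one.

Sep 28, 2049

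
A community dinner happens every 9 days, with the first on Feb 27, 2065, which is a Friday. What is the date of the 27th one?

Oct 19, 2065

The 27th occurrence is 26 intervals after the first: 26 × 9 = 234 days after Feb 27, 2065.
Feb has 28 days — 1 day to the end of Feb leaves 233.
Mar has 31 days (202 left).
Apr has 30 days (172 left).
May has 31 days (141 left).
Jun has 30 days (111 left).
Jul has 31 days (80 left).
Aug has 31 days (49 left).
Sep has 30 days (19 left).
19 days into Oct → Oct 19, 2065.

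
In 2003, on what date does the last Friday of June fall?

June 2003 begins on a Sunday, so the first Friday is June 6 (5 days later).
June 2003 has 30 days. Adding weeks: 6, 13, 20, 27 — the last one ≤ 30 is the 27th.

27 June 2003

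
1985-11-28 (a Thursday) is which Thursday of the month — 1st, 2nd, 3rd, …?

4th

Day 28 falls in week ⌈28/7⌉ of the month.
Days 1–7 hold the 1st Thursday, 8–14 the 2nd, 15–21 the 3rd, 22–28 the 4th, 29–31 the 5th.
28 is in the range for the 4th.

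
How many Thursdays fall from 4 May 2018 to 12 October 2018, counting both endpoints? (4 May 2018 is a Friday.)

4 May 2018 is a Friday; the first Thursday on or after it is 10 May 2018 (6 days later).
From 10 May 2018 to 12 October 2018: 21 + 30 + 31 + 31 + 30 + 12 = 155 days (rest of May, June, July, August, September, October).
155 ÷ 7 = 22 full weeks with remainder 1, so 22 more Thursdays after the first → 23.

23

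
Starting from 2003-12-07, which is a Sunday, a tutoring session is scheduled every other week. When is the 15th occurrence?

The 15th occurrence is 14 intervals after the first: 14 × 14 = 196 days after 2003-12-07.
December has 31 days — 24 days to the end of December leaves 172.
January has 31 days (141 left).
February has 29 days (112 left).
March has 31 days (81 left).
April has 30 days (51 left).
May has 31 days (20 left).
20 days into June → 2004-06-20.

2004-06-20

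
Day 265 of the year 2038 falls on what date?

Jan has 31 days (265 − 31 = 234 remain).
Feb has 28 days (234 − 28 = 206 remain).
Mar has 31 days (206 − 31 = 175 remain).
Apr has 30 days (175 − 30 = 145 remain).
May has 31 days (145 − 31 = 114 remain).
Jun has 30 days (114 − 30 = 84 remain).
Jul has 31 days (84 − 31 = 53 remain).
Aug has 31 days (53 − 31 = 22 remain).
22 into Sep → Sep 22.

Sep 22, 2038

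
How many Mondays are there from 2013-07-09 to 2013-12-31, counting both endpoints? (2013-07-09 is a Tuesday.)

2013-07-09 is a Tuesday; the first Monday on or after it is 2013-07-15 (6 days later).
From 2013-07-15 to 2013-12-31: 16 + 31 + 30 + 31 + 30 + 31 = 169 days (rest of July, August, September, October, November, December).
169 ÷ 7 = 24 full weeks with remainder 1, so 24 more Mondays after the first → 25.

25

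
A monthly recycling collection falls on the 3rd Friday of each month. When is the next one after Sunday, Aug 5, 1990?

Aug 1990 starts on a Wednesday; its first Friday is the 3rd, so the 3rd Friday is the 17th — Aug 17, 1990.
Aug 17, 1990 is after Aug 5, 1990, so that is the next one.

Aug 17, 1990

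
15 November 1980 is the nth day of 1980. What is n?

Days in months before November: 31 + 29 + 31 + 30 + 31 + 30 + 31 + 31 + 30 + 31 = 305.
Plus 15 days into November → day 320.

320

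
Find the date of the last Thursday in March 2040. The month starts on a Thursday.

March 29, 2040

March 2040 begins on a Thursday, so the first Thursday is March 1.
March 2040 has 31 days. Adding weeks: 1, 8, 15, 22, 29 — the last one ≤ 31 is the 29th.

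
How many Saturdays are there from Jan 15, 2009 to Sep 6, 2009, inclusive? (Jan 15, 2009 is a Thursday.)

34

Jan 15, 2009 is a Thursday; the first Saturday on or after it is Jan 17, 2009 (2 days later).
From Jan 17, 2009 to Sep 6, 2009: 14 + 28 + 31 + 30 + 31 + 30 + 31 + 31 + 6 = 232 days (rest of Jan, Feb, Mar, Apr, May, Jun, Jul, Aug, Sep).
232 ÷ 7 = 33 full weeks with remainder 1, so 33 more Saturdays after the first → 34.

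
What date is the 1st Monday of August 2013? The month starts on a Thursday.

August 5, 2013

August 2013 begins on a Thursday, so the first Monday is August 5 (4 days later).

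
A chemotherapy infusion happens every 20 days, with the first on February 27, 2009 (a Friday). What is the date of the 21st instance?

The 21st occurrence is 20 intervals after the first: 20 × 20 = 400 days after February 27, 2009.
February has 28 days — 1 day to the end of February leaves 399.
March has 31 days (368 left).
April has 30 days (338 left).
May has 31 days (307 left).
June has 30 days (277 left).
July has 31 days (246 left).
August has 31 days (215 left).
September has 30 days (185 left).
October has 31 days (154 left).
November has 30 days (124 left).
December has 31 days (93 left).
January has 31 days (62 left).
February has 28 days (34 left).
March has 31 days (3 left).
3 days into April → April 3, 2010.

April 3, 2010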